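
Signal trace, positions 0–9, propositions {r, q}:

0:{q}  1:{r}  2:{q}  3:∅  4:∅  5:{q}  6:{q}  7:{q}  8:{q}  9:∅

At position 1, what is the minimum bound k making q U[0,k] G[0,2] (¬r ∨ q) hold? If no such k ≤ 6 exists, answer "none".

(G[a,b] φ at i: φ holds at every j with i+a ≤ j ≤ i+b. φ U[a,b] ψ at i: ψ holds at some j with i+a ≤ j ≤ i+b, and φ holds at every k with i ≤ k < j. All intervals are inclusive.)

none

Need earliest j ≥ 1 with G[0,2] (¬r ∨ q), and q at every k in [1,j-1].
  j=1: rhs fails.
  j=2: rhs holds but lhs fails at k=1.
  j=3: rhs holds but lhs fails at k=1.
  j=4: rhs holds but lhs fails at k=1.
  j=5: rhs holds but lhs fails at k=1.
  j=6: rhs holds but lhs fails at k=1.
  j=7: rhs holds but lhs fails at k=1.
No witness within the range → none.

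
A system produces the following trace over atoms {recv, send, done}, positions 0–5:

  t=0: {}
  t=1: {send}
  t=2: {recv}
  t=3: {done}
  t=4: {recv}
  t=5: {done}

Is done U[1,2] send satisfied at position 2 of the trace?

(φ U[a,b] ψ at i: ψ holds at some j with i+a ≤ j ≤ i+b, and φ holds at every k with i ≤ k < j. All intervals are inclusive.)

No

Need some j in [3,4] with send, and done at every k in [2,j-1].
  j=3: send false.
  j=4: send false.
No j in the window works → until fails.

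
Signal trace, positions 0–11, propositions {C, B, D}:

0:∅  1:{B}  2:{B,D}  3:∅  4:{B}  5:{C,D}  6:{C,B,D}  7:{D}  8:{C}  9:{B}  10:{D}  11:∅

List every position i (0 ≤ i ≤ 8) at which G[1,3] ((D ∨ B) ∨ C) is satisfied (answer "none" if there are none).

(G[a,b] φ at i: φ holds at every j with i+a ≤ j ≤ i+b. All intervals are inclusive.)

Evaluate at each i in [0,8]:
  i=0: ✗ (fails at j=3)
  i=1: ✗ (fails at j=3)
  i=2: ✗ (fails at j=3)
  i=3: ✓ (all of [4,6])
  i=4: ✓ (all of [5,7])
  i=5: ✓ (all of [6,8])
  i=6: ✓ (all of [7,9])
  i=7: ✓ (all of [8,10])
  i=8: ✗ (fails at j=11)

3, 4, 5, 6, 7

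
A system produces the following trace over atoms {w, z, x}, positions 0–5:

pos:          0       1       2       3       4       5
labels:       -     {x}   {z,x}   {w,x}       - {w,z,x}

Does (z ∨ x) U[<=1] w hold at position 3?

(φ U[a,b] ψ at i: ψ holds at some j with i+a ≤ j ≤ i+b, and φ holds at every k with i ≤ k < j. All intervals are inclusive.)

Yes

Need some j in [3,4] with w, and (z ∨ x) at every k in [3,j-1].
  j=3: w holds; no prefix to check → satisfied.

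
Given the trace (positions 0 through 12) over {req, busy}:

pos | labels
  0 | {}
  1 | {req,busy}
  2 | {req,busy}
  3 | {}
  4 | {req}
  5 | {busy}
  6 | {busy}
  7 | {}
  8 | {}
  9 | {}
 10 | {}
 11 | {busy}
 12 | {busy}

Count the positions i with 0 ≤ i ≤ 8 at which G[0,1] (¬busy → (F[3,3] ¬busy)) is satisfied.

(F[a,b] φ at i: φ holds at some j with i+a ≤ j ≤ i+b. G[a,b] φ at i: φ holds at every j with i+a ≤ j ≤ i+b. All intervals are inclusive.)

Evaluate at each i in [0,8]:
  i=0: ✓ (all of [0,1])
  i=1: ✓ (all of [1,2])
  i=2: ✗ (fails at j=3)
  i=3: ✗ (fails at j=3)
  i=4: ✓ (all of [4,5])
  i=5: ✓ (all of [5,6])
  i=6: ✓ (all of [6,7])
  i=7: ✗ (fails at j=8)
  i=8: ✗ (fails at j=8)
Positions where it holds: {0, 1, 4, 5, 6} → 5.

5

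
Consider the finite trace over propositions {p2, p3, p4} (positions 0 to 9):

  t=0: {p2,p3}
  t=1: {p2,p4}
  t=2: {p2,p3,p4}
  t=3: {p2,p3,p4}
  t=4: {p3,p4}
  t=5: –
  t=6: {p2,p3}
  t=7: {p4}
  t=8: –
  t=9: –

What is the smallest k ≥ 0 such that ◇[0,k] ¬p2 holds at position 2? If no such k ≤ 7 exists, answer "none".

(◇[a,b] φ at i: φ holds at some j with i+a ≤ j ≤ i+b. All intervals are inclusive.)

Scan j = 2,3,… for ¬p2:
  j=2: fails
  j=3: fails
  j=4: holds
First hit at j=4, so smallest k = 4-2 = 2.

2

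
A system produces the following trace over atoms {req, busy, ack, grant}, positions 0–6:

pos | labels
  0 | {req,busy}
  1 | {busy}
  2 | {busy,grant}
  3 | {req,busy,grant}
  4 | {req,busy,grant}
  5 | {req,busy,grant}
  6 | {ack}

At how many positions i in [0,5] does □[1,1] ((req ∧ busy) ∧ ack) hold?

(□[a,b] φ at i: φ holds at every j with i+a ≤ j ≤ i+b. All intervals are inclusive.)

Evaluate at each i in [0,5]:
  i=0: ✗ (fails at j=1)
  i=1: ✗ (fails at j=2)
  i=2: ✗ (fails at j=3)
  i=3: ✗ (fails at j=4)
  i=4: ✗ (fails at j=5)
  i=5: ✗ (fails at j=6)
Positions where it holds: {} → 0.

0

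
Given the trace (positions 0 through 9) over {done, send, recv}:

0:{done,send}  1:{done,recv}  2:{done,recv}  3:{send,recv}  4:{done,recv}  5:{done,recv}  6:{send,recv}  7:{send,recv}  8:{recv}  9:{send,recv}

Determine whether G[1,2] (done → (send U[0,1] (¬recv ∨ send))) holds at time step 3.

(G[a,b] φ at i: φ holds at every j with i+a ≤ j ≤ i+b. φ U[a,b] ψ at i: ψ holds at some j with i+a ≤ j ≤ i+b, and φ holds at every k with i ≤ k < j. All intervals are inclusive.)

False

Check (done → (send U[0,1] (¬recv ∨ send))) at every j in [4,5]:
  j=4: antecedent true; consequent fails → ✗
  j=5: antecedent true; consequent fails → ✗
Fails at j=4 → formula fails.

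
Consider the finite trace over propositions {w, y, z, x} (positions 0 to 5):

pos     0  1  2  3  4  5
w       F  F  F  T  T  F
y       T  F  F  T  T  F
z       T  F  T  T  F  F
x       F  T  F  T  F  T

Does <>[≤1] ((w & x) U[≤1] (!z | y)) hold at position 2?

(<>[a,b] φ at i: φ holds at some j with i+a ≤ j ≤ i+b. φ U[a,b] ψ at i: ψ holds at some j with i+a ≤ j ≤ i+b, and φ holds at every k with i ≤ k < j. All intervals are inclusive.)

Check ((w & x) U[≤1] (!z | y)) at each j in [2,3]:
  j=2: fails
  j=3: holds
Found at j=3 → formula holds.

Yes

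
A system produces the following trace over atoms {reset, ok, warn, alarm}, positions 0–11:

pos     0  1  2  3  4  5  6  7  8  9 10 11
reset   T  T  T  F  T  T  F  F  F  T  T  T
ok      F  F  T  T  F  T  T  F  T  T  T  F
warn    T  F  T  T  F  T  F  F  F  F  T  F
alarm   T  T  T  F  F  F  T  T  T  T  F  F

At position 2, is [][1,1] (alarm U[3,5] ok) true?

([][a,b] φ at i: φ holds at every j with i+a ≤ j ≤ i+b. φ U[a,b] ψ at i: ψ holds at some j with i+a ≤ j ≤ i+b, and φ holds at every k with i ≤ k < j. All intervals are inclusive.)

False

Check (alarm U[3,5] ok) at every j in [3,3]:
  j=3: fails
Fails at j=3 → formula fails.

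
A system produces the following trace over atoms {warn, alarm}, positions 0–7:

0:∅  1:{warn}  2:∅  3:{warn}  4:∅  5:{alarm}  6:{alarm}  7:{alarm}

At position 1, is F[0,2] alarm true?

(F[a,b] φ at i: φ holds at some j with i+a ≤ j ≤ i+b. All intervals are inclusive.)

Check alarm at each j in [1,3]:
  j=1: false
  j=2: false
  j=3: false
No position in the window satisfies it → formula fails.

No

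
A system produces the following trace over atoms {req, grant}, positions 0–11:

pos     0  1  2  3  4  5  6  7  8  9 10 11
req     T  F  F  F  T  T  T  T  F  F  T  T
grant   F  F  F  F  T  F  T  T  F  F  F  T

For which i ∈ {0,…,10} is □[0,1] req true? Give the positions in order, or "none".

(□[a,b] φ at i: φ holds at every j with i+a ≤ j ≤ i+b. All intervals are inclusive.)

4, 5, 6, 10

Evaluate at each i in [0,10]:
  i=0: ✗ (fails at j=1)
  i=1: ✗ (fails at j=1)
  i=2: ✗ (fails at j=2)
  i=3: ✗ (fails at j=3)
  i=4: ✓ (all of [4,5])
  i=5: ✓ (all of [5,6])
  i=6: ✓ (all of [6,7])
  i=7: ✗ (fails at j=8)
  i=8: ✗ (fails at j=8)
  i=9: ✗ (fails at j=9)
  i=10: ✓ (all of [10,11])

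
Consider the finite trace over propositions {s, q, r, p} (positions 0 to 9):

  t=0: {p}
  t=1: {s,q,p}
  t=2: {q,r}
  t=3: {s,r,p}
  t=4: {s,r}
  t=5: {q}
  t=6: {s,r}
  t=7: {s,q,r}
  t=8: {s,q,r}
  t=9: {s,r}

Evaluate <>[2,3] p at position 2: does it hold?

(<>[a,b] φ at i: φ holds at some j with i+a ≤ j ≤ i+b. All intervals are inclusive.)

Check p at each j in [4,5]:
  j=4: false
  j=5: false
No position in the window satisfies it → formula fails.

Does not hold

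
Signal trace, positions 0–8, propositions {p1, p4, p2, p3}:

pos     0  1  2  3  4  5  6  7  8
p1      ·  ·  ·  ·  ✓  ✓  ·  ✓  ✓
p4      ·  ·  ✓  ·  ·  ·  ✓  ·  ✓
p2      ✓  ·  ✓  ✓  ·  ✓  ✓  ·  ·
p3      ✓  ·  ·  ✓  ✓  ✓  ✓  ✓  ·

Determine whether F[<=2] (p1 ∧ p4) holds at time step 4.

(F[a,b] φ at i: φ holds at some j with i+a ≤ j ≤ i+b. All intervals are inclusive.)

Check (p1 ∧ p4) at each j in [4,6]:
  j=4: false
  j=5: false
  j=6: false
No position in the window satisfies it → formula fails.

False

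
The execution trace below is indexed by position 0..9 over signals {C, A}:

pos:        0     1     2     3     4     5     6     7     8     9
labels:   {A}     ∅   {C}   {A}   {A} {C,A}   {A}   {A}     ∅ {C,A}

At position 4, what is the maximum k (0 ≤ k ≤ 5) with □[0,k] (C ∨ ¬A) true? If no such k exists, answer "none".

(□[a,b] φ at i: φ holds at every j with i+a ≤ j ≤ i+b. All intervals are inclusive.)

(C ∨ ¬A) must hold from j=4 onward; find where it first fails.
  j=4: fails → no k works.

none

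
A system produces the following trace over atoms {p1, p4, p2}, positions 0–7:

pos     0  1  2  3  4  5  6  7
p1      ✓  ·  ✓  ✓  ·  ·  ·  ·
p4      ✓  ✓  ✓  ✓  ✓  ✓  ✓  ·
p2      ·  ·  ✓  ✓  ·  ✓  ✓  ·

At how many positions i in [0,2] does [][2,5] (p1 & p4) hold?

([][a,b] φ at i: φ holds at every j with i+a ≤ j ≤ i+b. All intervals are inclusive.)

Evaluate at each i in [0,2]:
  i=0: ✗ (fails at j=4)
  i=1: ✗ (fails at j=4)
  i=2: ✗ (fails at j=4)
Positions where it holds: {} → 0.

0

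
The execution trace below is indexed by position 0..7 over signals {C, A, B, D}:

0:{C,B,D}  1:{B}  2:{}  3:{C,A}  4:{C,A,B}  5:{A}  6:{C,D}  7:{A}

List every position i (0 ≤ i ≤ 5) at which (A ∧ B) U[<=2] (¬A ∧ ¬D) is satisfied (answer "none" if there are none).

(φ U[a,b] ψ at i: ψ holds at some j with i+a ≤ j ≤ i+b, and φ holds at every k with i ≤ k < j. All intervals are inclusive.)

1, 2

Evaluate at each i in [0,5]:
  i=0: ✗ (lhs fails at k=0 before rhs at j=1)
  i=1: ✓ (rhs at j=1)
  i=2: ✓ (rhs at j=2)
  i=3: ✗ (no rhs in [3,5])
  i=4: ✗ (no rhs in [4,6])
  i=5: ✗ (no rhs in [5,7])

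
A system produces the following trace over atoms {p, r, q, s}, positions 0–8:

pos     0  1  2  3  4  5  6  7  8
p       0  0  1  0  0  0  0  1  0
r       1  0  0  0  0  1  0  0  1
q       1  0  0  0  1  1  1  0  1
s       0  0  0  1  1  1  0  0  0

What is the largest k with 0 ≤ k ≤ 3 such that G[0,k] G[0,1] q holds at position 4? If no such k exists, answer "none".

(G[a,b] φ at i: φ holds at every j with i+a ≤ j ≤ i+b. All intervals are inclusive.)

G[0,1] q must hold from j=4 onward; find where it first fails.
  j=4: holds
  j=5: holds
  j=6: fails
Holds on [4,5], so largest k = 1.

1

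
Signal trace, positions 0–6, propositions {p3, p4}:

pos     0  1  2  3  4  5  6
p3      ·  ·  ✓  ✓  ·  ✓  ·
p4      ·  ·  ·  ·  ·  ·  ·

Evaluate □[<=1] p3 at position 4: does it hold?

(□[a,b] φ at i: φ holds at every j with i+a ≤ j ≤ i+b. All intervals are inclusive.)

No

Check p3 at every j in [4,5]:
  j=4: false
  j=5: true
Fails at j=4 → formula fails.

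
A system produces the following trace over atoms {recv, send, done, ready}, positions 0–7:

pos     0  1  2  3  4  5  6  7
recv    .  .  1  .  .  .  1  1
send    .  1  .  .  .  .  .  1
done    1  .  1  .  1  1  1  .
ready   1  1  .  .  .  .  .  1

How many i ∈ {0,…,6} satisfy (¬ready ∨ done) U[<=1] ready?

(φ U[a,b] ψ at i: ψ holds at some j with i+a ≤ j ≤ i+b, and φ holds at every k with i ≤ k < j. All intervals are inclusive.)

3

Evaluate at each i in [0,6]:
  i=0: ✓ (rhs at j=0)
  i=1: ✓ (rhs at j=1)
  i=2: ✗ (no rhs in [2,3])
  i=3: ✗ (no rhs in [3,4])
  i=4: ✗ (no rhs in [4,5])
  i=5: ✗ (no rhs in [5,6])
  i=6: ✓ (rhs at j=7; lhs holds on [6,6])
Positions where it holds: {0, 1, 6} → 3.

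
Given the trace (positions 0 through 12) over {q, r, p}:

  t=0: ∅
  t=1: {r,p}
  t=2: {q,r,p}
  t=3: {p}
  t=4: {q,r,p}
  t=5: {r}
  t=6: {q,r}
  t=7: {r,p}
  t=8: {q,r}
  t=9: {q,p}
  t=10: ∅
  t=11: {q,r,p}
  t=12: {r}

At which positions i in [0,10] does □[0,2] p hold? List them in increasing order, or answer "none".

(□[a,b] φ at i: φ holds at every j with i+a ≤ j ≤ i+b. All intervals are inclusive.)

1, 2

Evaluate at each i in [0,10]:
  i=0: ✗ (fails at j=0)
  i=1: ✓ (all of [1,3])
  i=2: ✓ (all of [2,4])
  i=3: ✗ (fails at j=5)
  i=4: ✗ (fails at j=5)
  i=5: ✗ (fails at j=5)
  i=6: ✗ (fails at j=6)
  i=7: ✗ (fails at j=8)
  i=8: ✗ (fails at j=8)
  i=9: ✗ (fails at j=10)
  i=10: ✗ (fails at j=10)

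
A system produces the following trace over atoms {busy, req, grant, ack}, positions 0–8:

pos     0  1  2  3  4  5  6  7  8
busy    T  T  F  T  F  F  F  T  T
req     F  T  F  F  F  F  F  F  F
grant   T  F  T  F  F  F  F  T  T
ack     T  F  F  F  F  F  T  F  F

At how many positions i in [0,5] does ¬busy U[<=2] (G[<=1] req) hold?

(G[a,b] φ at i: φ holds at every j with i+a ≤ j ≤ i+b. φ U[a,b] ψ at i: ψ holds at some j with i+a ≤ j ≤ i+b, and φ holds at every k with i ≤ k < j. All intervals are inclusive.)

Evaluate at each i in [0,5]:
  i=0: ✗ (no rhs in [0,2])
  i=1: ✗ (no rhs in [1,3])
  i=2: ✗ (no rhs in [2,4])
  i=3: ✗ (no rhs in [3,5])
  i=4: ✗ (no rhs in [4,6])
  i=5: ✗ (no rhs in [5,7])
Positions where it holds: {} → 0.

0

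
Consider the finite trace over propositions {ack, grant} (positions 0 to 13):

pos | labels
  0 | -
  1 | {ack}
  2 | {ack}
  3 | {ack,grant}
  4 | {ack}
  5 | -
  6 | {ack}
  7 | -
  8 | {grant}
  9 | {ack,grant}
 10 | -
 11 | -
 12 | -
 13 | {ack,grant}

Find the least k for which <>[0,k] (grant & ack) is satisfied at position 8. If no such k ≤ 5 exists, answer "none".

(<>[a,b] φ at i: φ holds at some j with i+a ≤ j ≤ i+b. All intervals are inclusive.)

Scan j = 8,9,… for (grant & ack):
  j=8: fails
  j=9: holds
First hit at j=9, so smallest k = 9-8 = 1.

1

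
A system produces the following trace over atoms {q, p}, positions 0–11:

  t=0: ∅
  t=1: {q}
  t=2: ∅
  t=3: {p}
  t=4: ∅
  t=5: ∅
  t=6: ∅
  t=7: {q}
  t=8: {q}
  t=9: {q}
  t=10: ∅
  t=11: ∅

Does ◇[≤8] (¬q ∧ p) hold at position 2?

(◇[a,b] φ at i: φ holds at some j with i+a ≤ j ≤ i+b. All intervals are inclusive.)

Check (¬q ∧ p) at each j in [2,10]:
  j=2: false
  j=3: true
  j=4: false
  j=5: false
  j=6: false
  j=7: false
  j=8: false
  j=9: false
  j=10: false
Found at j=3 → formula holds.

Holds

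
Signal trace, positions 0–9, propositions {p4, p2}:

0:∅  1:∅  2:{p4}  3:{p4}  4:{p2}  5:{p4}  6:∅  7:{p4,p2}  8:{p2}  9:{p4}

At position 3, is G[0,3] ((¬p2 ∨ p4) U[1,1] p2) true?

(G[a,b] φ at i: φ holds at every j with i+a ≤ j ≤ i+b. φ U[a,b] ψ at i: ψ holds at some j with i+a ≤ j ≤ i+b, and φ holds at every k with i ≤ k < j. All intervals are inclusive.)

Does not hold

Check ((¬p2 ∨ p4) U[1,1] p2) at every j in [3,6]:
  j=3: holds
  j=4: fails
  j=5: fails
  j=6: holds
Fails at j=4 → formula fails.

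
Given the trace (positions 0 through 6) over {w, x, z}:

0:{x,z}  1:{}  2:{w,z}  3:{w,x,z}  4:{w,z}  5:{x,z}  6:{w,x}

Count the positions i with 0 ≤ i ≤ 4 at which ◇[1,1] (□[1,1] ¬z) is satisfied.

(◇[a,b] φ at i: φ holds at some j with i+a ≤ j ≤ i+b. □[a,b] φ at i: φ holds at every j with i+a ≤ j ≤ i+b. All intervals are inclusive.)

1

Evaluate at each i in [0,4]:
  i=0: ✗ (none in [1,1])
  i=1: ✗ (none in [2,2])
  i=2: ✗ (none in [3,3])
  i=3: ✗ (none in [4,4])
  i=4: ✓ (witness j=5)
Positions where it holds: {4} → 1.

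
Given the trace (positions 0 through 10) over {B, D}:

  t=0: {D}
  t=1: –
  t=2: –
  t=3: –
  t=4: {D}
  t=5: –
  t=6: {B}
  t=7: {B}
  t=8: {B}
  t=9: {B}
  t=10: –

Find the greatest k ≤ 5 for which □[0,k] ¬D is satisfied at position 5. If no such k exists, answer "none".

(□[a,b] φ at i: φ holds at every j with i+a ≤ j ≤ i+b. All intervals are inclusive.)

5

¬D must hold from j=5 onward; find where it first fails.
  j=5: holds
  j=6: holds
  j=7: holds
  j=8: holds
  j=9: holds
  j=10: holds
Holds through j=10; largest k = 5.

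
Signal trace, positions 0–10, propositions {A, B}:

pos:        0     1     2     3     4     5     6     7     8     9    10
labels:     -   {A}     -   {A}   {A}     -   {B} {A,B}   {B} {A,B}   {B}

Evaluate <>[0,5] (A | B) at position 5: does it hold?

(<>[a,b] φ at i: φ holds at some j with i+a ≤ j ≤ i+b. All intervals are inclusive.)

True

Check (A | B) at each j in [5,10]:
  j=5: false
  j=6: true
  j=7: true
  j=8: true
  j=9: true
  j=10: true
Found at j=6 → formula holds.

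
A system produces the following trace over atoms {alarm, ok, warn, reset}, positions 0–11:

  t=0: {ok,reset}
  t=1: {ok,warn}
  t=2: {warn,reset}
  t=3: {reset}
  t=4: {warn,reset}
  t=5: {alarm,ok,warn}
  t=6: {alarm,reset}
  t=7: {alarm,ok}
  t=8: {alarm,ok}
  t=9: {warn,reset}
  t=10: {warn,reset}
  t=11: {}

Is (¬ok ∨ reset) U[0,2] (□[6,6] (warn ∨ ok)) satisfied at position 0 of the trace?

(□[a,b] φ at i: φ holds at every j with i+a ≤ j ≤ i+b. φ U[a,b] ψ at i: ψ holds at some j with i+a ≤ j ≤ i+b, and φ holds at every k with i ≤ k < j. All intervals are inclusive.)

Yes

Need some j in [0,2] with □[6,6] (warn ∨ ok), and (¬ok ∨ reset) at every k in [0,j-1].
  j=0: □[6,6] (warn ∨ ok) — fails at 6.
  j=1: □[6,6] (warn ∨ ok) holds; (¬ok ∨ reset) holds at every k in [0,0] → satisfied.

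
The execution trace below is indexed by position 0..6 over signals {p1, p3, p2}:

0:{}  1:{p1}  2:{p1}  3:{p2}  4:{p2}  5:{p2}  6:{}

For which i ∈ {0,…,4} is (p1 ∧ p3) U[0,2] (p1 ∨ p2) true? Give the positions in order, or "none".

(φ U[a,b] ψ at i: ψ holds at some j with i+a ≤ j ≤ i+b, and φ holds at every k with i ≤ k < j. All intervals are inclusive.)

1, 2, 3, 4

Evaluate at each i in [0,4]:
  i=0: ✗ (lhs fails at k=0 before rhs at j=1)
  i=1: ✓ (rhs at j=1)
  i=2: ✓ (rhs at j=2)
  i=3: ✓ (rhs at j=3)
  i=4: ✓ (rhs at j=4)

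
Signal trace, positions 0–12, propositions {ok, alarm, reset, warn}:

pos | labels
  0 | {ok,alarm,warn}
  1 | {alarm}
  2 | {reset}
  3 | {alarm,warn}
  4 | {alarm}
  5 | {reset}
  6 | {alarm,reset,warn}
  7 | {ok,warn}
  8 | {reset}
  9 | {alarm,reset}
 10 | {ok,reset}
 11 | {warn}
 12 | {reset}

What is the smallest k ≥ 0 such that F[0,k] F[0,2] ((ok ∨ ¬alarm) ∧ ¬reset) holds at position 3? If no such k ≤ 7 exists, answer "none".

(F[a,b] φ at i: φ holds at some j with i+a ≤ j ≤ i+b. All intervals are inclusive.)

Scan j = 3,4,… for F[0,2] ((ok ∨ ¬alarm) ∧ ¬reset):
  j=3: fails
  j=4: fails
  j=5: holds
First hit at j=5, so smallest k = 5-3 = 2.

2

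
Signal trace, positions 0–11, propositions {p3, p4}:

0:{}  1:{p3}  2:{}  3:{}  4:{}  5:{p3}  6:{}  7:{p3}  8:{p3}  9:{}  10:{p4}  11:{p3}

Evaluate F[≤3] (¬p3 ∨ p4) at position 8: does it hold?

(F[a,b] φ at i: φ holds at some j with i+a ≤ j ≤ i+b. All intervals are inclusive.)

Check (¬p3 ∨ p4) at each j in [8,11]:
  j=8: false
  j=9: true
  j=10: true
  j=11: false
Found at j=9 → formula holds.

Yes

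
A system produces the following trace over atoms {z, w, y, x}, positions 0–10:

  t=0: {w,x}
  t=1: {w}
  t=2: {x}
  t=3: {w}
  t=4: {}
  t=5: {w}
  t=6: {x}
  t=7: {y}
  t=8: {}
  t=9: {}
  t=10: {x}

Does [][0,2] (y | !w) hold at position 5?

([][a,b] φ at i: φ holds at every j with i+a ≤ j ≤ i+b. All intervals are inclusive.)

Does not hold

Check (y | !w) at every j in [5,7]:
  j=5: false
  j=6: true
  j=7: true
Fails at j=5 → formula fails.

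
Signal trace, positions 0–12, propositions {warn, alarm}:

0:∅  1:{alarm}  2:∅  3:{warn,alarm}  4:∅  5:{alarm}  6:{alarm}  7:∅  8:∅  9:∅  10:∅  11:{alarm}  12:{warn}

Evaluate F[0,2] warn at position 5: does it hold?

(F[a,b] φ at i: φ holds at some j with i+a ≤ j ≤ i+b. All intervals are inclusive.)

Check warn at each j in [5,7]:
  j=5: false
  j=6: false
  j=7: false
No position in the window satisfies it → formula fails.

Does not hold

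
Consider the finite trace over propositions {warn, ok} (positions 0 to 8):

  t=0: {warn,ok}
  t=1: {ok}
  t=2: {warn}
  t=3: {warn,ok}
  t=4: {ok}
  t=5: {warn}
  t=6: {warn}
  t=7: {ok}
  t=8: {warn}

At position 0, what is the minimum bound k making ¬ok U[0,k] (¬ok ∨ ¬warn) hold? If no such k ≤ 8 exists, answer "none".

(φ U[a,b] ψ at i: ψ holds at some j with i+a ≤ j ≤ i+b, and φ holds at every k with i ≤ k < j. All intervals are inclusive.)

Need earliest j ≥ 0 with (¬ok ∨ ¬warn), and ¬ok at every k in [0,j-1].
  j=0: rhs fails.
  j=1: rhs holds but lhs fails at k=0.
  j=2: rhs holds but lhs fails at k=0.
  j=3: rhs fails.
  j=4: rhs holds but lhs fails at k=0.
  j=5: rhs holds but lhs fails at k=0.
  j=6: rhs holds but lhs fails at k=0.
  j=7: rhs holds but lhs fails at k=0.
  j=8: rhs holds but lhs fails at k=0.
No witness within the range → none.

none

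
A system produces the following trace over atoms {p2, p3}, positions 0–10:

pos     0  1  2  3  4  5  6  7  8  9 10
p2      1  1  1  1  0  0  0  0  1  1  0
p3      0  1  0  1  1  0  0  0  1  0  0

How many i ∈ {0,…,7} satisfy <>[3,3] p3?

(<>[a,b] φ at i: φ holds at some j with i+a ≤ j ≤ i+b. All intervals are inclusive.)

3

Evaluate at each i in [0,7]:
  i=0: ✓ (witness j=3)
  i=1: ✓ (witness j=4)
  i=2: ✗ (none in [5,5])
  i=3: ✗ (none in [6,6])
  i=4: ✗ (none in [7,7])
  i=5: ✓ (witness j=8)
  i=6: ✗ (none in [9,9])
  i=7: ✗ (none in [10,10])
Positions where it holds: {0, 1, 5} → 3.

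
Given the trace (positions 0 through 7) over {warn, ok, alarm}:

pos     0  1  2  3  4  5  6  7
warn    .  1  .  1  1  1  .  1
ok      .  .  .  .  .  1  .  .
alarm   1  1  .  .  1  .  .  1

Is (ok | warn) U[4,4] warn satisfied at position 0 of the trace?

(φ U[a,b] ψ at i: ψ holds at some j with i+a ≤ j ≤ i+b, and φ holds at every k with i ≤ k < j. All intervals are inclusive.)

False

Need some j in [4,4] with warn, and (ok | warn) at every k in [0,j-1].
  j=4: warn holds, but (ok | warn) fails at k=0 → not this j.
No j in the window works → until fails.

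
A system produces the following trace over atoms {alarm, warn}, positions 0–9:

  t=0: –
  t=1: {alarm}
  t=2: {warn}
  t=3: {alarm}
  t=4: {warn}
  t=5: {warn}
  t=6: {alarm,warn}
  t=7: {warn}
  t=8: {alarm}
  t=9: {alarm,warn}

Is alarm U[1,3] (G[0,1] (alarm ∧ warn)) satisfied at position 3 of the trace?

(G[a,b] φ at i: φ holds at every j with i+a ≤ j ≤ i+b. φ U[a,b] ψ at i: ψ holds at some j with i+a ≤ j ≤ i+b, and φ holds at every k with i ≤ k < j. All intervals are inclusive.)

False

Need some j in [4,6] with G[0,1] (alarm ∧ warn), and alarm at every k in [3,j-1].
  j=4: G[0,1] (alarm ∧ warn) — fails at 4.
  j=5: G[0,1] (alarm ∧ warn) — fails at 5.
  j=6: G[0,1] (alarm ∧ warn) — fails at 7.
No j in the window works → until fails.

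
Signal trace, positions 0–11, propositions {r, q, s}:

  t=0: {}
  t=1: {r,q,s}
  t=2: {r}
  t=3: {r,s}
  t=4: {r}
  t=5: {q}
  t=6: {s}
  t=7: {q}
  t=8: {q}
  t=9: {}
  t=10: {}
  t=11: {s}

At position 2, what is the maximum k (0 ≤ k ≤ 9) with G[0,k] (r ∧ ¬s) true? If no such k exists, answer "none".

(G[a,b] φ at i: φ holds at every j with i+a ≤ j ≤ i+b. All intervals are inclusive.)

(r ∧ ¬s) must hold from j=2 onward; find where it first fails.
  j=2: holds
  j=3: fails
Holds on [2,2], so largest k = 0.

0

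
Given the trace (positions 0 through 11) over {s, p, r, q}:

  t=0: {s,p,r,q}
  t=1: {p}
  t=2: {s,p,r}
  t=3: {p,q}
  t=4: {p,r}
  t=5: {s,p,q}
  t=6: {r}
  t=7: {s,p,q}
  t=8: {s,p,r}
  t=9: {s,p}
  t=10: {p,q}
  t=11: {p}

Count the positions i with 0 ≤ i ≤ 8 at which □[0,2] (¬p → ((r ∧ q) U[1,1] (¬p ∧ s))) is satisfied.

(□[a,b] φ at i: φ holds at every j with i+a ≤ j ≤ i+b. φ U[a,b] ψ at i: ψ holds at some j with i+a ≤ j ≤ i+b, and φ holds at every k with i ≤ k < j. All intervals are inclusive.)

6

Evaluate at each i in [0,8]:
  i=0: ✓ (all of [0,2])
  i=1: ✓ (all of [1,3])
  i=2: ✓ (all of [2,4])
  i=3: ✓ (all of [3,5])
  i=4: ✗ (fails at j=6)
  i=5: ✗ (fails at j=6)
  i=6: ✗ (fails at j=6)
  i=7: ✓ (all of [7,9])
  i=8: ✓ (all of [8,10])
Positions where it holds: {0, 1, 2, 3, 7, 8} → 6.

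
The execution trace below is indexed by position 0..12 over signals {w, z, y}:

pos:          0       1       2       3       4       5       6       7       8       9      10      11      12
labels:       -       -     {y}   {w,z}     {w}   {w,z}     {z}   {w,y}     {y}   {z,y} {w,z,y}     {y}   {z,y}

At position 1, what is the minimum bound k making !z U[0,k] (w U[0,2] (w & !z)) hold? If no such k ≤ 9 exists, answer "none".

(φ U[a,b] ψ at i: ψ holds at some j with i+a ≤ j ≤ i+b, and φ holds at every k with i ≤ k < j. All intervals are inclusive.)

2

Need earliest j ≥ 1 with (w U[0,2] (w & !z)), and !z at every k in [1,j-1].
  j=1: rhs fails.
  j=2: rhs fails.
  j=3: rhs holds; lhs holds on [1,2]. k = 2.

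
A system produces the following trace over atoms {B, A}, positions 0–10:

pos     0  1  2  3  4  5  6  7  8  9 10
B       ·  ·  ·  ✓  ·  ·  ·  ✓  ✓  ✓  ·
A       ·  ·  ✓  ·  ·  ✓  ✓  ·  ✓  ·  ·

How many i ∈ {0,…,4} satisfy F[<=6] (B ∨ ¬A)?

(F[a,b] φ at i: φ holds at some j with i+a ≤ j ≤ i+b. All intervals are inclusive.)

Evaluate at each i in [0,4]:
  i=0: ✓ (witness j=0)
  i=1: ✓ (witness j=1)
  i=2: ✓ (witness j=3)
  i=3: ✓ (witness j=3)
  i=4: ✓ (witness j=4)
Positions where it holds: {0, 1, 2, 3, 4} → 5.

5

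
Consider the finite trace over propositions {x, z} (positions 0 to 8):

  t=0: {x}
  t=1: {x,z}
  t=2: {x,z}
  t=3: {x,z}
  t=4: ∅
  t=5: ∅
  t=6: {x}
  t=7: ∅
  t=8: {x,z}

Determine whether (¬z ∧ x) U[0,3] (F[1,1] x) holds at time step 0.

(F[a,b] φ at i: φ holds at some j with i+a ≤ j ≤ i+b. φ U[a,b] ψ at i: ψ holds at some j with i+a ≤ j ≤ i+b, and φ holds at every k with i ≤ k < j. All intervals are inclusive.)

True

Need some j in [0,3] with F[1,1] x, and (¬z ∧ x) at every k in [0,j-1].
  j=0: F[1,1] x holds; no prefix to check → satisfied.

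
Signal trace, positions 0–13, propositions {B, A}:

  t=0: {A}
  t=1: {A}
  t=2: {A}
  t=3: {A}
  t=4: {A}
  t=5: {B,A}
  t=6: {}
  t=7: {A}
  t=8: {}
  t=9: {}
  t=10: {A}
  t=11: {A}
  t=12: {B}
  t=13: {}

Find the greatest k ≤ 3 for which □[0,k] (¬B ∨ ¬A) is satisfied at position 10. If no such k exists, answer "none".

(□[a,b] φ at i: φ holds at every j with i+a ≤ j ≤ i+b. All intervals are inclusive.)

3

(¬B ∨ ¬A) must hold from j=10 onward; find where it first fails.
  j=10: holds
  j=11: holds
  j=12: holds
  j=13: holds
Holds through j=13; largest k = 3.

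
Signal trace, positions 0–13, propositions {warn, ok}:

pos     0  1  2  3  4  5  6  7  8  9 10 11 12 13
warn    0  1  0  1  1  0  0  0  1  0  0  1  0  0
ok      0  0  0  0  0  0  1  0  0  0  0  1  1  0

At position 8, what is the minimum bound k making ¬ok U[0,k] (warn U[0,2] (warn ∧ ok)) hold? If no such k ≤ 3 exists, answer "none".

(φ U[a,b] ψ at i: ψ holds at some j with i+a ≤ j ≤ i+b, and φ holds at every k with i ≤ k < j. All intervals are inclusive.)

3

Need earliest j ≥ 8 with (warn U[0,2] (warn ∧ ok)), and ¬ok at every k in [8,j-1].
  j=8: rhs fails.
  j=9: rhs fails.
  j=10: rhs fails.
  j=11: rhs holds; lhs holds on [8,10]. k = 3.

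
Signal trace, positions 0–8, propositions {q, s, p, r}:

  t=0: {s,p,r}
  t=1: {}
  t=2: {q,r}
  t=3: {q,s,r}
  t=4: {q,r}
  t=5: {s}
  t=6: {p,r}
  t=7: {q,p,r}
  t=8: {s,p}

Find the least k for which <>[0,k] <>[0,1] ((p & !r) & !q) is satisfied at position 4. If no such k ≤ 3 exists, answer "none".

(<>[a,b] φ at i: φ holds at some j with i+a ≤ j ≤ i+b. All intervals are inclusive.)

Scan j = 4,5,… for <>[0,1] ((p & !r) & !q):
  j=4: fails
  j=5: fails
  j=6: fails
  j=7: holds
First hit at j=7, so smallest k = 7-4 = 3.

3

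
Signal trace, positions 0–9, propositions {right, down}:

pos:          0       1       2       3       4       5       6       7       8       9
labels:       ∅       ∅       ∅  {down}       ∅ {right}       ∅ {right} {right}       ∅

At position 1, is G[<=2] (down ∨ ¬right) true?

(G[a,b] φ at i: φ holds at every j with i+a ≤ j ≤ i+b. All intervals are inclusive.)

Check (down ∨ ¬right) at every j in [1,3]:
  j=1: true
  j=2: true
  j=3: true
All positions satisfy it → formula holds.

Yes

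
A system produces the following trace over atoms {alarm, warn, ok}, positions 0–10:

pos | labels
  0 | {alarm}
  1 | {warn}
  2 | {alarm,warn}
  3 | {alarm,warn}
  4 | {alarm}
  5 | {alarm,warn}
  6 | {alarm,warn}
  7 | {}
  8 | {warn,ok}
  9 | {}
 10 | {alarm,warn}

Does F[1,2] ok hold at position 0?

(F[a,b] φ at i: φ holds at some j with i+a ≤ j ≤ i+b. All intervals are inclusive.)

Check ok at each j in [1,2]:
  j=1: false
  j=2: false
No position in the window satisfies it → formula fails.

False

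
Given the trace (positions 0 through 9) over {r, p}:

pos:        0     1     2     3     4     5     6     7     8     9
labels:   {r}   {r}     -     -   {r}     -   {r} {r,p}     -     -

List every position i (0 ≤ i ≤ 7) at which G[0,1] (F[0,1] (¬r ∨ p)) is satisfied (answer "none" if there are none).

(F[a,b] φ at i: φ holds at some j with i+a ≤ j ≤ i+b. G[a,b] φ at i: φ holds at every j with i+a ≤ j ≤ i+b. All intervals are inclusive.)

Evaluate at each i in [0,7]:
  i=0: ✗ (fails at j=0)
  i=1: ✓ (all of [1,2])
  i=2: ✓ (all of [2,3])
  i=3: ✓ (all of [3,4])
  i=4: ✓ (all of [4,5])
  i=5: ✓ (all of [5,6])
  i=6: ✓ (all of [6,7])
  i=7: ✓ (all of [7,8])

1, 2, 3, 4, 5, 6, 7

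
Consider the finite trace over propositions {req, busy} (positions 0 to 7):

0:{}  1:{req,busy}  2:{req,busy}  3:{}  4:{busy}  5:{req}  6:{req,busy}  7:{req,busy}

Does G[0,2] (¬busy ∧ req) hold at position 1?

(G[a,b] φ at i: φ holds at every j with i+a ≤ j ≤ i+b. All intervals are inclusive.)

Check (¬busy ∧ req) at every j in [1,3]:
  j=1: false
  j=2: false
  j=3: false
Fails at j=1 → formula fails.

No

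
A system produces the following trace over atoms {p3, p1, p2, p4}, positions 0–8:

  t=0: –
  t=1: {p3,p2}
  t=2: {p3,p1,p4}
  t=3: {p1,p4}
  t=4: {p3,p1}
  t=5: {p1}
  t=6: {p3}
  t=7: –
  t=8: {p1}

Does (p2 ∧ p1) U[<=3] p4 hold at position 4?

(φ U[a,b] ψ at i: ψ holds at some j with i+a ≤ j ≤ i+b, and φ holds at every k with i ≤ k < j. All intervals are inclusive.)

Need some j in [4,7] with p4, and (p2 ∧ p1) at every k in [4,j-1].
  j=4: p4 false.
  j=5: p4 false.
  j=6: p4 false.
  j=7: p4 false.
No j in the window works → until fails.

False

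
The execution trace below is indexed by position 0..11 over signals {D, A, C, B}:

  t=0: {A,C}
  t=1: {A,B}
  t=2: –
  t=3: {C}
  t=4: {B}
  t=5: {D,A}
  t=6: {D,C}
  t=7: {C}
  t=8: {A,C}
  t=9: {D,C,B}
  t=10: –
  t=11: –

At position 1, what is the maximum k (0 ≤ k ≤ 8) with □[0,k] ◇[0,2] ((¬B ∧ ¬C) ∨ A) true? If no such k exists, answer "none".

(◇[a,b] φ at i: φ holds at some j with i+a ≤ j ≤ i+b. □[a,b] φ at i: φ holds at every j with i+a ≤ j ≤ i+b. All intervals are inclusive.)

◇[0,2] ((¬B ∧ ¬C) ∨ A) must hold from j=1 onward; find where it first fails.
  j=1: holds
  j=2: holds
  j=3: holds
  j=4: holds
  j=5: holds
  j=6: holds
  j=7: holds
  j=8: holds
  j=9: holds
Holds through j=9; largest k = 8.

8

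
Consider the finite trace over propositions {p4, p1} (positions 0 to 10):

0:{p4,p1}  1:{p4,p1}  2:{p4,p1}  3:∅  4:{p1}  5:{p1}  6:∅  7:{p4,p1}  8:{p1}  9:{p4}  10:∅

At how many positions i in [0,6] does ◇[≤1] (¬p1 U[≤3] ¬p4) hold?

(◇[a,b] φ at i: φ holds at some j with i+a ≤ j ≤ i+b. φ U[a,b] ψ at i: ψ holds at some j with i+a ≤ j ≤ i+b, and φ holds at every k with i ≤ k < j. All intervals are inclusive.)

5

Evaluate at each i in [0,6]:
  i=0: ✗ (none in [0,1])
  i=1: ✗ (none in [1,2])
  i=2: ✓ (witness j=3)
  i=3: ✓ (witness j=3)
  i=4: ✓ (witness j=4)
  i=5: ✓ (witness j=5)
  i=6: ✓ (witness j=6)
Positions where it holds: {2, 3, 4, 5, 6} → 5.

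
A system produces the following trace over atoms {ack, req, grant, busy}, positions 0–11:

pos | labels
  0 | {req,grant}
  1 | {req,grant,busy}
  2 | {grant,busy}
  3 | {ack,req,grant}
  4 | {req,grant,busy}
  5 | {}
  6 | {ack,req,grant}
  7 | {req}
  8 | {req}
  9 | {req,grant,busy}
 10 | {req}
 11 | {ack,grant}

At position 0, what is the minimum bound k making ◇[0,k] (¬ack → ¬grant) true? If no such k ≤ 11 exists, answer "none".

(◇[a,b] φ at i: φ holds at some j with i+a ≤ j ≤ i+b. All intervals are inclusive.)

3

Scan j = 0,1,… for (¬ack → ¬grant):
  j=0: fails
  j=1: fails
  j=2: fails
  j=3: holds
First hit at j=3, so smallest k = 3-0 = 3.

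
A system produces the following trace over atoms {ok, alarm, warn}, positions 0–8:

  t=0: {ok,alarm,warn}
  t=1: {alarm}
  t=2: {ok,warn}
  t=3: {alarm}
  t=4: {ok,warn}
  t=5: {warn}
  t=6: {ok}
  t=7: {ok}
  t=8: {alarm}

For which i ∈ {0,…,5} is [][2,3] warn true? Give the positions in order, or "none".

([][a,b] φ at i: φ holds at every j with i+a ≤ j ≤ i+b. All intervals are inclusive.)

Evaluate at each i in [0,5]:
  i=0: ✗ (fails at j=3)
  i=1: ✗ (fails at j=3)
  i=2: ✓ (all of [4,5])
  i=3: ✗ (fails at j=6)
  i=4: ✗ (fails at j=6)
  i=5: ✗ (fails at j=7)

2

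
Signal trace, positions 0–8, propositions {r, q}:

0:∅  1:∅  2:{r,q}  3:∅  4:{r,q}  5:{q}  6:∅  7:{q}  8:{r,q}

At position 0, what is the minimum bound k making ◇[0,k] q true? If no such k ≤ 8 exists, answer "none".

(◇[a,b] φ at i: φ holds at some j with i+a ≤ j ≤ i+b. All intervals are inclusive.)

Scan j = 0,1,… for q:
  j=0: fails
  j=1: fails
  j=2: holds
First hit at j=2, so smallest k = 2-0 = 2.

2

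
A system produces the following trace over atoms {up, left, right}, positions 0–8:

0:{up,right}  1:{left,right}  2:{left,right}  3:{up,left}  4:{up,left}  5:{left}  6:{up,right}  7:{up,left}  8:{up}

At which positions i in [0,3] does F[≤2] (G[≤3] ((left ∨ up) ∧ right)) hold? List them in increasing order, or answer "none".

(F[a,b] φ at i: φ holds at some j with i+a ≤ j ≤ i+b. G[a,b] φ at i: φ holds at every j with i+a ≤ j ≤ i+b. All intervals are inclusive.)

none

Evaluate at each i in [0,3]:
  i=0: ✗ (none in [0,2])
  i=1: ✗ (none in [1,3])
  i=2: ✗ (none in [2,4])
  i=3: ✗ (none in [3,5])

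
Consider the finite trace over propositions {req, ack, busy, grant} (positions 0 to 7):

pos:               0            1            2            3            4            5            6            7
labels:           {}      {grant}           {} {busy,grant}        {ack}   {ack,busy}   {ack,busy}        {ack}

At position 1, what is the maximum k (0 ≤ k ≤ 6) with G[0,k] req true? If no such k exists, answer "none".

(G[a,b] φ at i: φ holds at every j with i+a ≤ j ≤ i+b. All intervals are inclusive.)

req must hold from j=1 onward; find where it first fails.
  j=1: fails → no k works.

none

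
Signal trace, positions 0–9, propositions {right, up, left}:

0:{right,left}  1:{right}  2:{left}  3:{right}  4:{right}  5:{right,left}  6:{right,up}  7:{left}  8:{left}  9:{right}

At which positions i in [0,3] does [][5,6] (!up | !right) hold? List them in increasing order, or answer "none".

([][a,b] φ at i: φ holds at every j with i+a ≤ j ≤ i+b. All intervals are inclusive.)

Evaluate at each i in [0,3]:
  i=0: ✗ (fails at j=6)
  i=1: ✗ (fails at j=6)
  i=2: ✓ (all of [7,8])
  i=3: ✓ (all of [8,9])

2, 3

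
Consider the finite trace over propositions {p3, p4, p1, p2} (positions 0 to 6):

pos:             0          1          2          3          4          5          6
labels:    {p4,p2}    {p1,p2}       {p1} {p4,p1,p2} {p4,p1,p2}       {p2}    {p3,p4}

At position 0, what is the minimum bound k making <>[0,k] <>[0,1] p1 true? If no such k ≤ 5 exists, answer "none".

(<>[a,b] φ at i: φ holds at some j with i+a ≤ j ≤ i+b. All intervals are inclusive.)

0

Scan j = 0,1,… for <>[0,1] p1:
  j=0: holds
First hit at j=0, so smallest k = 0-0 = 0.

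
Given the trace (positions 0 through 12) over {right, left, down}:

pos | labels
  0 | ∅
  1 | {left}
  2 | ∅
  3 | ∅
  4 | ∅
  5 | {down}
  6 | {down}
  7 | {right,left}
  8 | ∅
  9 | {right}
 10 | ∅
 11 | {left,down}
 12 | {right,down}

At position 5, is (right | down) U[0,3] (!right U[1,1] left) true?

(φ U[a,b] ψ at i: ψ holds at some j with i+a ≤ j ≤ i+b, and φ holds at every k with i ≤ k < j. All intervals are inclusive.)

True

Need some j in [5,8] with (!right U[1,1] left), and (right | down) at every k in [5,j-1].
  j=5: (!right U[1,1] left) — fails.
  j=6: (!right U[1,1] left) holds; (right | down) holds at every k in [5,5] → satisfied.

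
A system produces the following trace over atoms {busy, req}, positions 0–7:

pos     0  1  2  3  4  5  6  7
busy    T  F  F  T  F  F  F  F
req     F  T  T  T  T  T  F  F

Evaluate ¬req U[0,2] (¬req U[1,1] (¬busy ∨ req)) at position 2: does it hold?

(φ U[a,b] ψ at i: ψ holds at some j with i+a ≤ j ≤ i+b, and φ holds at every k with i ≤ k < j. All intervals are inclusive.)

Need some j in [2,4] with (¬req U[1,1] (¬busy ∨ req)), and ¬req at every k in [2,j-1].
  j=2: (¬req U[1,1] (¬busy ∨ req)) — fails.
  j=3: (¬req U[1,1] (¬busy ∨ req)) — fails.
  j=4: (¬req U[1,1] (¬busy ∨ req)) — fails.
No j in the window works → until fails.

False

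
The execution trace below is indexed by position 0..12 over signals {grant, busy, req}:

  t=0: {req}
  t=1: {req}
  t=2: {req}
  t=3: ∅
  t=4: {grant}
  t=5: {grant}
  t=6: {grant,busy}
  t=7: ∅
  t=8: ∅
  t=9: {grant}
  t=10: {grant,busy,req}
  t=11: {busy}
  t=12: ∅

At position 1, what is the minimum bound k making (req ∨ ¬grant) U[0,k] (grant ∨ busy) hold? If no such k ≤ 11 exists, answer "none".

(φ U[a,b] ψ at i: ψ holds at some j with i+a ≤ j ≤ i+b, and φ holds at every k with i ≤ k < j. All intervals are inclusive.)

3

Need earliest j ≥ 1 with (grant ∨ busy), and (req ∨ ¬grant) at every k in [1,j-1].
  j=1: rhs fails.
  j=2: rhs fails.
  j=3: rhs fails.
  j=4: rhs holds; lhs holds on [1,3]. k = 3.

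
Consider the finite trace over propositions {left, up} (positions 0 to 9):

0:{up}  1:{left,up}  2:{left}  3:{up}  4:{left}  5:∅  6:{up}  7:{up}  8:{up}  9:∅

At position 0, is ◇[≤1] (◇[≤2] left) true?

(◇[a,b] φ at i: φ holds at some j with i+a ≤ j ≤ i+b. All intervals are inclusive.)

Check ◇[≤2] left at each j in [0,1]:
  j=0: holds (witness at 1)
  j=1: holds (witness at 1)
Found at j=0 → formula holds.

Holds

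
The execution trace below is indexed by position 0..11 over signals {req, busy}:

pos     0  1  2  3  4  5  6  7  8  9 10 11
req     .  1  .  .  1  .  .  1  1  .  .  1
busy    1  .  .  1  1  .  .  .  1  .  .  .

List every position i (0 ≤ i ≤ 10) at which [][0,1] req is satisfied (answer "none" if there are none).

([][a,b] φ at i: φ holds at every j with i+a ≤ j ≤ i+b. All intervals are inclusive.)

Evaluate at each i in [0,10]:
  i=0: ✗ (fails at j=0)
  i=1: ✗ (fails at j=2)
  i=2: ✗ (fails at j=2)
  i=3: ✗ (fails at j=3)
  i=4: ✗ (fails at j=5)
  i=5: ✗ (fails at j=5)
  i=6: ✗ (fails at j=6)
  i=7: ✓ (all of [7,8])
  i=8: ✗ (fails at j=9)
  i=9: ✗ (fails at j=9)
  i=10: ✗ (fails at j=10)

7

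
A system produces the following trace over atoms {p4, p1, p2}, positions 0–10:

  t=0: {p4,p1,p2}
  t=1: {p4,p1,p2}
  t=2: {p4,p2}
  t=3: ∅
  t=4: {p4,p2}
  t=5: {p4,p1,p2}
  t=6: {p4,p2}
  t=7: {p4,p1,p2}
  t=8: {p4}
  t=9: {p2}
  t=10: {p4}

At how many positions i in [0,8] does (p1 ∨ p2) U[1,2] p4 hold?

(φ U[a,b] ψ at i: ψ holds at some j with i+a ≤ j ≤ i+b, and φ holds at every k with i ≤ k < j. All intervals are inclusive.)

6

Evaluate at each i in [0,8]:
  i=0: ✓ (rhs at j=1; lhs holds on [0,0])
  i=1: ✓ (rhs at j=2; lhs holds on [1,1])
  i=2: ✗ (lhs fails at k=3 before rhs at j=4)
  i=3: ✗ (lhs fails at k=3 before rhs at j=4)
  i=4: ✓ (rhs at j=5; lhs holds on [4,4])
  i=5: ✓ (rhs at j=6; lhs holds on [5,5])
  i=6: ✓ (rhs at j=7; lhs holds on [6,6])
  i=7: ✓ (rhs at j=8; lhs holds on [7,7])
  i=8: ✗ (lhs fails at k=8 before rhs at j=10)
Positions where it holds: {0, 1, 4, 5, 6, 7} → 6.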